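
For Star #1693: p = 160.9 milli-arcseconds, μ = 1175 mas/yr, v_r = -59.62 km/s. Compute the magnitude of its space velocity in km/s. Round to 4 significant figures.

68.94 km/s

d = 1/p = 1/0.1609″ = 6.215 pc.
μ = 1175 mas/yr = 1.175 ″/yr.
v_t = 4.740 μ d = 4.740 × 1.175 × 6.215 = 34.614 km/s.
v = √(v_r² + v_t²) = √((-59.62)² + 34.614²) = √4752.67 = 68.94 km/s.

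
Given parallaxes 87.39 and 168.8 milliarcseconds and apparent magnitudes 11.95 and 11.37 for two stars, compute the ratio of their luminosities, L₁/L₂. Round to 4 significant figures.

L₁/L₂ = 2.187

d₁ = 1/p₁ = 1/0.08739″ = 11.443 pc; d₂ = 1/p₂ = 1/0.1688″ = 5.9242 pc.
M₁ = m₁ − 5 log₁₀ d₁ + 5 = 11.95 − 5.2927 + 5 = 11.6573.
M₂ = 11.37 − 3.8631 + 5 = 12.5069.
L₁/L₂ = 10^(0.4(M₂ − M₁)) = 10^(0.4 × 0.8496) = 10^0.33984 = 2.187.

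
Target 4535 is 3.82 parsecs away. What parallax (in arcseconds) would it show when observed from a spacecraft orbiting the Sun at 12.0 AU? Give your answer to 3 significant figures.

p (arcsec) = B (AU) / d (pc).
p = 12.0 / 3.82 = 3.1414 arcsec.

3.14 arcsec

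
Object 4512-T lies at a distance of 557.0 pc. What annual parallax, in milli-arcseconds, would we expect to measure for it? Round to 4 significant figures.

1.795 mas

p = 1/d = 1/557 = 0.0017953 arcsec.
= 0.0017953 × 1000 = 1.7953 mas.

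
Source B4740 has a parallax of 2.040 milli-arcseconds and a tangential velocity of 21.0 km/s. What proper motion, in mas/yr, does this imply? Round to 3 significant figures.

9.04 mas/yr

d = 1/p = 1/0.002040″ = 490.2 pc.
μ = v_t / (4.74 d) = 21.0 / (4.74 × 490.2) = 21.0 / 2323.5 = 0.0090381 ″/yr = 9.0381 mas/yr.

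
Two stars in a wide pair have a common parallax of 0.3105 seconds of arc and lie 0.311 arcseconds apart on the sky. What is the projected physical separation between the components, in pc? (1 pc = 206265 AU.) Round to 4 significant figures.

4.856 × 10^-6 pc

d = 1/p = 1/0.3105″ = 3.2206 pc.
At distance d (pc), an angle of θ arcsec spans θ·d AU: s = 0.311 × 3.2206 = 1.0016 AU.
= 1.0016 / 206265 = 4.8559 × 10^-6 pc.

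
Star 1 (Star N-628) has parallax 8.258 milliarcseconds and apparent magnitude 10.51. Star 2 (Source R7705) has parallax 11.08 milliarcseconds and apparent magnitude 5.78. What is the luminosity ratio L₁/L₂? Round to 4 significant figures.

L₁/L₂ = 0.02308

d₁ = 1/p₁ = 1/0.008258″ = 121.09 pc; d₂ = 1/p₂ = 1/0.01108″ = 90.253 pc.
M₁ = m₁ − 5 log₁₀ d₁ + 5 = 10.51 − 10.4155 + 5 = 5.0945.
M₂ = 5.78 − 9.7773 + 5 = 1.0027.
L₁/L₂ = 10^(0.4(M₂ − M₁)) = 10^(0.4 × (-4.0918)) = 10^(-1.63672) = 0.023082.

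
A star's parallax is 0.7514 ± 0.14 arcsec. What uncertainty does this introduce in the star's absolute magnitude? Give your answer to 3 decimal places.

σ_M = 0.405 mag

M = m − 5 log₁₀ d + 5 = m + 5 log₁₀ p + 5, so ∂M/∂p = 5/(p ln 10).
σ_M = (5/ln 10) · (σ_p/p) = 2.1715 × 0.14/0.7514 = 2.1715 × 0.18632 = 0.40459.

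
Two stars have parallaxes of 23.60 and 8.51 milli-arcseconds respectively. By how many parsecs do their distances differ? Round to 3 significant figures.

d_A = 1/0.02360″ = 42.373 pc; d_B = 1/0.008510″ = 117.51 pc.
|d_B − d_A| = |117.51 − 42.373| = 75.137 pc.

75.1 pc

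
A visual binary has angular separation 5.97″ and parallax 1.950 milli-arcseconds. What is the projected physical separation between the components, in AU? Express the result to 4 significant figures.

3062 AU

d = 1/p = 1/0.001950″ = 512.82 pc.
At distance d (pc), an angle of θ arcsec spans θ·d AU: s = 5.97 × 512.82 = 3061.5 AU.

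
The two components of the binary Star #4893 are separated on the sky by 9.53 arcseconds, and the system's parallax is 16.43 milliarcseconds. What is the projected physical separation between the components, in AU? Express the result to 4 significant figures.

580.0 AU

d = 1/p = 1/0.01643″ = 60.864 pc.
At distance d (pc), an angle of θ arcsec spans θ·d AU: s = 9.53 × 60.864 = 580.03 AU.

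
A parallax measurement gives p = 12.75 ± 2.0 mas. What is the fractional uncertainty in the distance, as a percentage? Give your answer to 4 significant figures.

For d = 1/p, |σ_d/d| = |σ_p/p|.
σ_p/p = 2.0 / 12.75 = 0.15686 = 15.686%.

15.69%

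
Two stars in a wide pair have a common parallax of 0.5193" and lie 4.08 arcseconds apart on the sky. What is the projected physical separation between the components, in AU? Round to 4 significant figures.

7.857 AU

d = 1/p = 1/0.5193″ = 1.9257 pc.
At distance d (pc), an angle of θ arcsec spans θ·d AU: s = 4.08 × 1.9257 = 7.8569 AU.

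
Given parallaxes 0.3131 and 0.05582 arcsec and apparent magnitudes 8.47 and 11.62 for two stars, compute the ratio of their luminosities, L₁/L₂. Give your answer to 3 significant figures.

L₁/L₂ = 0.578

d₁ = 1/p₁ = 1/0.3131″ = 3.1939 pc; d₂ = 1/p₂ = 1/0.05582″ = 17.915 pc.
M₁ = m₁ − 5 log₁₀ d₁ + 5 = 8.47 − 2.5216 + 5 = 10.9484.
M₂ = 11.62 − 6.2661 + 5 = 10.3539.
L₁/L₂ = 10^(0.4(M₂ − M₁)) = 10^(0.4 × (-0.5945)) = 10^(-0.23780) = 0.57836.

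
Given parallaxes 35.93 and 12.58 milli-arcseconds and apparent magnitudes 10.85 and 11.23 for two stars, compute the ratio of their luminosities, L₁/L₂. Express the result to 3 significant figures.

d₁ = 1/p₁ = 1/0.03593″ = 27.832 pc; d₂ = 1/p₂ = 1/0.01258″ = 79.491 pc.
M₁ = m₁ − 5 log₁₀ d₁ + 5 = 10.85 − 7.2227 + 5 = 8.6273.
M₂ = 11.23 − 9.5016 + 5 = 6.7284.
L₁/L₂ = 10^(0.4(M₂ − M₁)) = 10^(0.4 × (-1.8989)) = 10^(-0.75956) = 0.17396.

L₁/L₂ = 0.174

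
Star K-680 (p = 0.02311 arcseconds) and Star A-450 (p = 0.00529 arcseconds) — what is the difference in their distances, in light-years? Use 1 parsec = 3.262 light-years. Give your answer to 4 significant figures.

475.5 ly

d_A = 1/0.02311″ = 43.271 pc; d_B = 1/0.005290″ = 189.04 pc.
|d_B − d_A| = |189.04 − 43.271| = 145.77 pc = 145.77 × 3.262 ly = 475.5 ly.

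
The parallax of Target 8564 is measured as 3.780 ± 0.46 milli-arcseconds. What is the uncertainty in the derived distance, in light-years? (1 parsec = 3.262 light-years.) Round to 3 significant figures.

d = 1/p, so σ_d = σ_p / p².
σ_d = 0.000460 / (0.003780)² = 0.000460 / 0.000014288 = 32.195 pc = 32.195 × 3.262 ly = 105.02 ly.

105 ly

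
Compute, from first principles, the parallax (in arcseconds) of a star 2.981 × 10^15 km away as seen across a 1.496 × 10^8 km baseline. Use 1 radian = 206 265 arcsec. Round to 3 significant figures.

0.0104 arcsec

θ ≈ B/d = (1.496 × 10^8) / (2.981 × 10^15) = 5.0185 × 10^-8 rad.
In arcseconds: 5.0185 × 10^-8 × 206265 = 0.010351″.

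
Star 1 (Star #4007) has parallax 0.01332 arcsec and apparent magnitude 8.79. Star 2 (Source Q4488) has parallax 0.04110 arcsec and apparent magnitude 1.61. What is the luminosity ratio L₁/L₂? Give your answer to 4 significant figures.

d₁ = 1/p₁ = 1/0.01332″ = 75.075 pc; d₂ = 1/p₂ = 1/0.04110″ = 24.331 pc.
M₁ = m₁ − 5 log₁₀ d₁ + 5 = 8.79 − 9.3775 + 5 = 4.4125.
M₂ = 1.61 − 6.9308 + 5 = -0.3208.
L₁/L₂ = 10^(0.4(M₂ − M₁)) = 10^(0.4 × (-4.7333)) = 10^(-1.89332) = 0.012784.

L₁/L₂ = 0.01278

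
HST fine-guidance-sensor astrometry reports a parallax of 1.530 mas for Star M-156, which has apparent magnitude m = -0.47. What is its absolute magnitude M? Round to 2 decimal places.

M = -9.55

d = 1/p = 1/0.001530″ = 653.59 pc.
m − M = 5 log₁₀(653.59) − 5 = 14.0765 − 5 = 9.0765.
M = m − (m − M) = -0.47 − 9.0765 = -9.55.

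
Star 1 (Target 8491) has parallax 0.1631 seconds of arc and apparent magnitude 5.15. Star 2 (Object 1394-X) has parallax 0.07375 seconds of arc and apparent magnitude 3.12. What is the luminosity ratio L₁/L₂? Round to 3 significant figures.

L₁/L₂ = 0.0315

d₁ = 1/p₁ = 1/0.1631″ = 6.1312 pc; d₂ = 1/p₂ = 1/0.07375″ = 13.559 pc.
M₁ = m₁ − 5 log₁₀ d₁ + 5 = 5.15 − 3.9377 + 5 = 6.2123.
M₂ = 3.12 − 5.6611 + 5 = 2.4589.
L₁/L₂ = 10^(0.4(M₂ − M₁)) = 10^(0.4 × (-3.7534)) = 10^(-1.50136) = 0.031524.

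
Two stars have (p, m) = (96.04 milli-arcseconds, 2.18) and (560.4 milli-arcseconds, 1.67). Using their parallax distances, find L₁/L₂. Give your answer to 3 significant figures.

d₁ = 1/p₁ = 1/0.09604″ = 10.412 pc; d₂ = 1/p₂ = 1/0.5604″ = 1.7844 pc.
M₁ = m₁ − 5 log₁₀ d₁ + 5 = 2.18 − 5.0877 + 5 = 2.0923.
M₂ = 1.67 − 1.2575 + 5 = 5.4125.
L₁/L₂ = 10^(0.4(M₂ − M₁)) = 10^(0.4 × 3.3202) = 10^1.32808 = 21.285.

L₁/L₂ = 21.3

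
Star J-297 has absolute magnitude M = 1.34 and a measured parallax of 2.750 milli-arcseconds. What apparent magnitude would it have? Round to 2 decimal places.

m = 9.14

d = 1/p = 1/0.002750″ = 363.64 pc.
m − M = 5 log₁₀ d − 5 = 5 log₁₀(363.64) − 5 = 12.8034 − 5 = 7.8034.
m = M + (m − M) = 1.34 + 7.8034 = 9.14.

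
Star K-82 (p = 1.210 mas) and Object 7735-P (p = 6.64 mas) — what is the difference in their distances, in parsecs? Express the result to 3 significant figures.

d_A = 1/0.001210″ = 826.45 pc; d_B = 1/0.006640″ = 150.6 pc.
|d_B − d_A| = |150.6 − 826.45| = 675.85 pc.

676 pc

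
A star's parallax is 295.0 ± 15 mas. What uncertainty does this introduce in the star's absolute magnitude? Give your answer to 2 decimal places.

σ_M = 0.11 mag

M = m − 5 log₁₀ d + 5 = m + 5 log₁₀ p + 5, so ∂M/∂p = 5/(p ln 10).
σ_M = (5/ln 10) · (σ_p/p) = 2.1715 × 15/295.0 = 2.1715 × 0.050847 = 0.11041.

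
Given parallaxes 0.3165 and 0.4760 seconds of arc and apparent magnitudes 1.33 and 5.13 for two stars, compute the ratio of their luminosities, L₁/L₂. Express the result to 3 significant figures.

L₁/L₂ = 74.9

d₁ = 1/p₁ = 1/0.3165″ = 3.1596 pc; d₂ = 1/p₂ = 1/0.4760″ = 2.1008 pc.
M₁ = m₁ − 5 log₁₀ d₁ + 5 = 1.33 − 2.4982 + 5 = 3.8318.
M₂ = 5.13 − 1.6119 + 5 = 8.5181.
L₁/L₂ = 10^(0.4(M₂ − M₁)) = 10^(0.4 × 4.6863) = 10^1.87452 = 74.907.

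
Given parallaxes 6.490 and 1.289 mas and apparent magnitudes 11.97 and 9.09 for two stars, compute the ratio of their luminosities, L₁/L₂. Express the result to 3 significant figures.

d₁ = 1/p₁ = 1/0.006490″ = 154.08 pc; d₂ = 1/p₂ = 1/0.001289″ = 775.8 pc.
M₁ = m₁ − 5 log₁₀ d₁ + 5 = 11.97 − 10.9387 + 5 = 6.0313.
M₂ = 9.09 − 14.4487 + 5 = -0.3587.
L₁/L₂ = 10^(0.4(M₂ − M₁)) = 10^(0.4 × (-6.3900)) = 10^(-2.55600) = 0.0027797.

L₁/L₂ = 0.00278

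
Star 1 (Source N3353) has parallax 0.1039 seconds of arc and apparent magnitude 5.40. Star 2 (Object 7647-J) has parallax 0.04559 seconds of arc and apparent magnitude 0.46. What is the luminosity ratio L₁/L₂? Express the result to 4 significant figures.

L₁/L₂ = 0.002035

d₁ = 1/p₁ = 1/0.1039″ = 9.6246 pc; d₂ = 1/p₂ = 1/0.04559″ = 21.935 pc.
M₁ = m₁ − 5 log₁₀ d₁ + 5 = 5.40 − 4.9169 + 5 = 5.4831.
M₂ = 0.46 − 6.7057 + 5 = -1.2457.
L₁/L₂ = 10^(0.4(M₂ − M₁)) = 10^(0.4 × (-6.7288)) = 10^(-2.69152) = 0.0020346.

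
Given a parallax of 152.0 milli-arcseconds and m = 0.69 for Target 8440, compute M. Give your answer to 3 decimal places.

d = 1/p = 1/0.1520″ = 6.5789 pc.
m − M = 5 log₁₀(6.5789) − 5 = 4.0908 − 5 = -0.9092.
M = m − (m − M) = 0.69 − (-0.9092) = 1.599.

M = 1.599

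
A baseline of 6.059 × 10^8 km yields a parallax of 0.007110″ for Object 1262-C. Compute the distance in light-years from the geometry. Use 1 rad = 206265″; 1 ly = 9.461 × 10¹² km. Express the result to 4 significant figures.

1858 ly

θ = 0.007110″ = 0.007110/206265 = 3.4470 × 10^-8 rad.
d = B/θ = (6.059 × 10^8) / (3.4470 × 10^-8) = 1.7578 × 10^16 km = (1.7578 × 10^16) / (9.461 × 10^12) ly = 1857.9 ly.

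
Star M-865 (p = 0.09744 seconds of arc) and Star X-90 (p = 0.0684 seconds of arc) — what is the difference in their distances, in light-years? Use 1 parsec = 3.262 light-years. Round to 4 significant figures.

d_A = 1/0.09744″ = 10.263 pc; d_B = 1/0.06840″ = 14.62 pc.
|d_B − d_A| = |14.62 − 10.263| = 4.357 pc = 4.357 × 3.262 ly = 14.213 ly.

14.21 ly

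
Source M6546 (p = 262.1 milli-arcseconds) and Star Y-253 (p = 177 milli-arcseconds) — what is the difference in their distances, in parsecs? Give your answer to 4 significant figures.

d_A = 1/0.2621″ = 3.8153 pc; d_B = 1/0.1770″ = 5.6497 pc.
|d_B − d_A| = |5.6497 − 3.8153| = 1.8344 pc.

1.834 pc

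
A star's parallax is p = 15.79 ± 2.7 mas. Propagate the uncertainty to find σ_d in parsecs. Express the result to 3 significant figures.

d = 1/p, so σ_d = σ_p / p².
σ_d = 0.00270 / (0.01579)² = 0.00270 / 0.00024932 = 10.829 pc.

10.8 pc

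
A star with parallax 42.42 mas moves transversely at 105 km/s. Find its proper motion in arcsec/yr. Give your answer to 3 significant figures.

d = 1/p = 1/0.04242″ = 23.574 pc.
μ = v_t / (4.74 d) = 105 / (4.74 × 23.574) = 105 / 111.74 = 0.93968 ″/yr.

0.940 arcsec/yr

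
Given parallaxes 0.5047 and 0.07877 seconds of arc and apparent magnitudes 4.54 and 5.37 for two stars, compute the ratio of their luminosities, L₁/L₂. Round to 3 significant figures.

L₁/L₂ = 0.0523

d₁ = 1/p₁ = 1/0.5047″ = 1.9814 pc; d₂ = 1/p₂ = 1/0.07877″ = 12.695 pc.
M₁ = m₁ − 5 log₁₀ d₁ + 5 = 4.54 − 1.4849 + 5 = 8.0551.
M₂ = 5.37 − 5.5182 + 5 = 4.8518.
L₁/L₂ = 10^(0.4(M₂ − M₁)) = 10^(0.4 × (-3.2033)) = 10^(-1.28132) = 0.052321.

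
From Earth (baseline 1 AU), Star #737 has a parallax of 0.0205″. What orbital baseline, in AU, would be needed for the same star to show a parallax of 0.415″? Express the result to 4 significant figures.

Parallax scales linearly with baseline: p ∝ B, so B = p_target / p_Earth × 1 AU.
B = 0.415 / 0.0205 = 20.244 AU.

20.24 AU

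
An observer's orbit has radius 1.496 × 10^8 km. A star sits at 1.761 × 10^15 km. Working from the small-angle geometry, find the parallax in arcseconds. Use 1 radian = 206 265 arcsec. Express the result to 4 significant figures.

θ ≈ B/d = (1.496 × 10^8) / (1.761 × 10^15) = 8.4952 × 10^-8 rad.
In arcseconds: 8.4952 × 10^-8 × 206265 = 0.017523″.

0.01752 arcsec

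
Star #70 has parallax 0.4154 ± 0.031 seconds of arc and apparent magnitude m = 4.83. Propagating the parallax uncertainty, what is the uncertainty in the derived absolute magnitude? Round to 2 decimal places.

σ_M = 0.16 mag

M = m − 5 log₁₀ d + 5 = m + 5 log₁₀ p + 5, so ∂M/∂p = 5/(p ln 10).
σ_M = (5/ln 10) · (σ_p/p) = 2.1715 × 0.031/0.4154 = 2.1715 × 0.074627 = 0.16205.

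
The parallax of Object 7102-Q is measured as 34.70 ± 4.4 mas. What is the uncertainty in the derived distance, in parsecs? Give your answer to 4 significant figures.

d = 1/p, so σ_d = σ_p / p².
σ_d = 0.00440 / (0.03470)² = 0.00440 / 0.0012041 = 3.6542 pc.

3.654 pc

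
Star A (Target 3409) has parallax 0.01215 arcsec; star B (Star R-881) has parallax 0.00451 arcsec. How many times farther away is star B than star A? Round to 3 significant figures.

Since d = 1/p, d_B/d_A = p_A/p_B.
= 0.01215 / 0.00451 = 2.694.

2.69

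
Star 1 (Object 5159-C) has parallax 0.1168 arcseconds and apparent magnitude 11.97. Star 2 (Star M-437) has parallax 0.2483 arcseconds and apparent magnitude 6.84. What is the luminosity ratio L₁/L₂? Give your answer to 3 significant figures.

L₁/L₂ = 0.0401

d₁ = 1/p₁ = 1/0.1168″ = 8.5616 pc; d₂ = 1/p₂ = 1/0.2483″ = 4.0274 pc.
M₁ = m₁ − 5 log₁₀ d₁ + 5 = 11.97 − 4.6628 + 5 = 12.3072.
M₂ = 6.84 − 3.0251 + 5 = 8.8149.
L₁/L₂ = 10^(0.4(M₂ − M₁)) = 10^(0.4 × (-3.4923)) = 10^(-1.39692) = 0.040094.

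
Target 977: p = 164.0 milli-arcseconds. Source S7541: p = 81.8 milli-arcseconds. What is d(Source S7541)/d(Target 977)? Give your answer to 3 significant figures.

Since d = 1/p, d_B/d_A = p_A/p_B.
= 164.0 / 81.8 = 2.0049.

2.00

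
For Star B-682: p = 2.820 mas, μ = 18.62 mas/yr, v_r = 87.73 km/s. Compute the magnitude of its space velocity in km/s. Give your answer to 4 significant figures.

93.15 km/s

d = 1/p = 1/0.002820″ = 354.61 pc.
μ = 18.62 mas/yr = 0.01862 ″/yr.
v_t = 4.740 μ d = 4.740 × 0.01862 × 354.61 = 31.297 km/s.
v = √(v_r² + v_t²) = √(87.73² + 31.297²) = √8676.06 = 93.145 km/s.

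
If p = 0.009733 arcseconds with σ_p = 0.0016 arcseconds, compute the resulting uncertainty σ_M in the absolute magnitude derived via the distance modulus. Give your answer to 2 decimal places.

σ_M = 0.36 mag

M = m − 5 log₁₀ d + 5 = m + 5 log₁₀ p + 5, so ∂M/∂p = 5/(p ln 10).
σ_M = (5/ln 10) · (σ_p/p) = 2.1715 × 0.0016/0.009733 = 2.1715 × 0.16439 = 0.35697.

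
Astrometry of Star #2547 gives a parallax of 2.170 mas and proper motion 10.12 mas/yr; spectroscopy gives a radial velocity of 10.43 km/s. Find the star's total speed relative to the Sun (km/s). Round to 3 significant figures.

24.4 km/s

d = 1/p = 1/0.002170″ = 460.83 pc.
μ = 10.12 mas/yr = 0.01012 ″/yr.
v_t = 4.740 μ d = 4.740 × 0.01012 × 460.83 = 22.105 km/s.
v = √(v_r² + v_t²) = √(10.43² + 22.105²) = √597.416 = 24.442 km/s.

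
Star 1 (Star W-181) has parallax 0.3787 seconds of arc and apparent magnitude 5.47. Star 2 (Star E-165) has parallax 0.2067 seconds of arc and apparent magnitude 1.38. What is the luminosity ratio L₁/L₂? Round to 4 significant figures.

d₁ = 1/p₁ = 1/0.3787″ = 2.6406 pc; d₂ = 1/p₂ = 1/0.2067″ = 4.8379 pc.
M₁ = m₁ − 5 log₁₀ d₁ + 5 = 5.47 − 2.1085 + 5 = 8.3615.
M₂ = 1.38 − 3.4233 + 5 = 2.9567.
L₁/L₂ = 10^(0.4(M₂ − M₁)) = 10^(0.4 × (-5.4048)) = 10^(-2.16192) = 0.0068878.

L₁/L₂ = 0.006888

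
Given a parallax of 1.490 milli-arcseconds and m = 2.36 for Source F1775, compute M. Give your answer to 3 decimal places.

d = 1/p = 1/0.001490″ = 671.14 pc.
m − M = 5 log₁₀(671.14) − 5 = 14.1341 − 5 = 9.1341.
M = m − (m − M) = 2.36 − 9.1341 = -6.774.

M = -6.774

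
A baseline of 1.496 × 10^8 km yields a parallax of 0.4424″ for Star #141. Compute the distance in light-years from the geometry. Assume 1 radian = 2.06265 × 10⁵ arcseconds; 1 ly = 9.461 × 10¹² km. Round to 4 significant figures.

7.372 ly

θ = 0.4424″ = 0.4424/206265 = 2.1448 × 10^-6 rad.
d = B/θ = (1.496 × 10^8) / (2.1448 × 10^-6) = 6.9750 × 10^13 km = (6.9750 × 10^13) / (9.461 × 10^12) ly = 7.3724 ly.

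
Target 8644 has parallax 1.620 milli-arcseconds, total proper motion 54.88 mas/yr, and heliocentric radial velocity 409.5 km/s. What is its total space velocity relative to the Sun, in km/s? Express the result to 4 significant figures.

d = 1/p = 1/0.001620″ = 617.28 pc.
μ = 54.88 mas/yr = 0.05488 ″/yr.
v_t = 4.740 μ d = 4.740 × 0.05488 × 617.28 = 160.57 km/s.
v = √(v_r² + v_t²) = √(409.5² + 160.57²) = √193473 = 439.86 km/s.

439.9 km/s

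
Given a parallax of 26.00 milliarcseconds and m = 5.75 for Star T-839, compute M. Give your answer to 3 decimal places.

d = 1/p = 1/0.02600″ = 38.462 pc.
m − M = 5 log₁₀(38.462) − 5 = 7.9252 − 5 = 2.9252.
M = m − (m − M) = 5.75 − 2.9252 = 2.825.

M = 2.825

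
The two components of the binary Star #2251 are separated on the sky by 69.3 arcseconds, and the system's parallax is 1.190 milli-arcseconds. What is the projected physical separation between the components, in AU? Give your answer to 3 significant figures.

58200 AU

d = 1/p = 1/0.001190″ = 840.34 pc.
At distance d (pc), an angle of θ arcsec spans θ·d AU: s = 69.3 × 840.34 = 58236 AU.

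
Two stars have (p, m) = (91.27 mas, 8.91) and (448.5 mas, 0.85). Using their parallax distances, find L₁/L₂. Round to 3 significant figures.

L₁/L₂ = 0.0144

d₁ = 1/p₁ = 1/0.09127″ = 10.957 pc; d₂ = 1/p₂ = 1/0.4485″ = 2.2297 pc.
M₁ = m₁ − 5 log₁₀ d₁ + 5 = 8.91 − 5.1985 + 5 = 8.7115.
M₂ = 0.85 − 1.7412 + 5 = 4.1088.
L₁/L₂ = 10^(0.4(M₂ − M₁)) = 10^(0.4 × (-4.6027)) = 10^(-1.84108) = 0.014418.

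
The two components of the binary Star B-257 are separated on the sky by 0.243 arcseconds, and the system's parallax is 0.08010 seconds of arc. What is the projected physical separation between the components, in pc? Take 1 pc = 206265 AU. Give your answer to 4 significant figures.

d = 1/p = 1/0.08010″ = 12.484 pc.
At distance d (pc), an angle of θ arcsec spans θ·d AU: s = 0.243 × 12.484 = 3.0336 AU.
= 3.0336 / 206265 = 1.4707 × 10^-5 pc.

1.471 × 10^-5 pc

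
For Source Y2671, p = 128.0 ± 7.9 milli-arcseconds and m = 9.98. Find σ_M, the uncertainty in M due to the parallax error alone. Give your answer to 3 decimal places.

σ_M = 0.134 mag

M = m − 5 log₁₀ d + 5 = m + 5 log₁₀ p + 5, so ∂M/∂p = 5/(p ln 10).
σ_M = (5/ln 10) · (σ_p/p) = 2.1715 × 7.9/128.0 = 2.1715 × 0.061719 = 0.13402.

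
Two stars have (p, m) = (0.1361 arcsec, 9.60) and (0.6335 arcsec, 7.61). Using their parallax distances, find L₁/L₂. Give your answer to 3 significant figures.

L₁/L₂ = 3.47

d₁ = 1/p₁ = 1/0.1361″ = 7.3475 pc; d₂ = 1/p₂ = 1/0.6335″ = 1.5785 pc.
M₁ = m₁ − 5 log₁₀ d₁ + 5 = 9.60 − 4.3307 + 5 = 10.2693.
M₂ = 7.61 − 0.9912 + 5 = 11.6188.
L₁/L₂ = 10^(0.4(M₂ − M₁)) = 10^(0.4 × 1.3495) = 10^0.53980 = 3.4658.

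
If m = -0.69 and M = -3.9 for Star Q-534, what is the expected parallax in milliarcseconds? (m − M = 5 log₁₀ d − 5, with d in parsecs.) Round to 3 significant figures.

m − M = -0.69 − (-3.9) = 3.21.
d = 10^((m−M)/5 + 1) = 10^1.642 = 43.853 pc.
p = 1/d = 1/43.853 = 0.022803 arcsec = 22.803 mas.

22.8 mas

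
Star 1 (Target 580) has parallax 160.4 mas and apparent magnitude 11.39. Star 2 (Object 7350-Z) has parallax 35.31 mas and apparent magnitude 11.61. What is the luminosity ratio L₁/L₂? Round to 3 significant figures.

L₁/L₂ = 0.0593

d₁ = 1/p₁ = 1/0.1604″ = 6.2344 pc; d₂ = 1/p₂ = 1/0.03531″ = 28.321 pc.
M₁ = m₁ − 5 log₁₀ d₁ + 5 = 11.39 − 3.9740 + 5 = 12.4160.
M₂ = 11.61 − 7.2605 + 5 = 9.3495.
L₁/L₂ = 10^(0.4(M₂ − M₁)) = 10^(0.4 × (-3.0665)) = 10^(-1.22660) = 0.059347.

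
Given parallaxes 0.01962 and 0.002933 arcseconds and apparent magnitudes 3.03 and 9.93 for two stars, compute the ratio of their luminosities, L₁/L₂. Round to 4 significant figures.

L₁/L₂ = 12.86

d₁ = 1/p₁ = 1/0.01962″ = 50.968 pc; d₂ = 1/p₂ = 1/0.002933″ = 340.95 pc.
M₁ = m₁ − 5 log₁₀ d₁ + 5 = 3.03 − 8.5365 + 5 = -0.5065.
M₂ = 9.93 − 12.6635 + 5 = 2.2665.
L₁/L₂ = 10^(0.4(M₂ − M₁)) = 10^(0.4 × 2.7730) = 10^1.10920 = 12.859.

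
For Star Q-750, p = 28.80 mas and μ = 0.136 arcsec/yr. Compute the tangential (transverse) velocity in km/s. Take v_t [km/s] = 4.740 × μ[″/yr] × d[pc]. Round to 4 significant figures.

d = 1/p = 1/0.02880″ = 34.722 pc.
v_t = 4.74 × μ × d = 4.74 × 0.136 × 34.722 = 22.383 km/s.

22.38 km/s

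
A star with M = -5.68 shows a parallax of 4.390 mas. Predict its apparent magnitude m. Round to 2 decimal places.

m = 1.11

d = 1/p = 1/0.004390″ = 227.79 pc.
m − M = 5 log₁₀ d − 5 = 5 log₁₀(227.79) − 5 = 11.7877 − 5 = 6.7877.
m = M + (m − M) = -5.68 + 6.7877 = 1.11.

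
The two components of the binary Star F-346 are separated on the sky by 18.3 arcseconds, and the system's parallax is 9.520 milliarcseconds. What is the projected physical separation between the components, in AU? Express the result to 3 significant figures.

d = 1/p = 1/0.009520″ = 105.04 pc.
At distance d (pc), an angle of θ arcsec spans θ·d AU: s = 18.3 × 105.04 = 1922.2 AU.

1920 AU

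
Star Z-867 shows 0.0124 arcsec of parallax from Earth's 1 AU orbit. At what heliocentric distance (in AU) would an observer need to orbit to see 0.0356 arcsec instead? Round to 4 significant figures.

Parallax scales linearly with baseline: p ∝ B, so B = p_target / p_Earth × 1 AU.
B = 0.0356 / 0.0124 = 2.871 AU.

2.871 AU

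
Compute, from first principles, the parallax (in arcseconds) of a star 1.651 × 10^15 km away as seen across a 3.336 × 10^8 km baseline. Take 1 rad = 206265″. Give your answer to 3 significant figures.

θ ≈ B/d = (3.336 × 10^8) / (1.651 × 10^15) = 2.0206 × 10^-7 rad.
In arcseconds: 2.0206 × 10^-7 × 206265 = 0.041678″.

0.0417 arcsec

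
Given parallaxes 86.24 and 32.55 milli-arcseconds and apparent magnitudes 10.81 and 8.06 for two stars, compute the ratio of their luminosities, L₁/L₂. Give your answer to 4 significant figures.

d₁ = 1/p₁ = 1/0.08624″ = 11.596 pc; d₂ = 1/p₂ = 1/0.03255″ = 30.722 pc.
M₁ = m₁ − 5 log₁₀ d₁ + 5 = 10.81 − 5.3215 + 5 = 10.4885.
M₂ = 8.06 − 7.4372 + 5 = 5.6228.
L₁/L₂ = 10^(0.4(M₂ − M₁)) = 10^(0.4 × (-4.8657)) = 10^(-1.94628) = 0.011317.

L₁/L₂ = 0.01132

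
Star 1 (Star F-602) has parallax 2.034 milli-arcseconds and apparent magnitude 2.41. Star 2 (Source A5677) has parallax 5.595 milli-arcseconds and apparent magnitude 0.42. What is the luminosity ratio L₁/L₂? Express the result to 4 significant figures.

L₁/L₂ = 1.210

d₁ = 1/p₁ = 1/0.002034″ = 491.64 pc; d₂ = 1/p₂ = 1/0.005595″ = 178.73 pc.
M₁ = m₁ − 5 log₁₀ d₁ + 5 = 2.41 − 13.4582 + 5 = -6.0482.
M₂ = 0.42 − 11.2610 + 5 = -5.8410.
L₁/L₂ = 10^(0.4(M₂ − M₁)) = 10^(0.4 × 0.2072) = 10^0.08288 = 1.2103.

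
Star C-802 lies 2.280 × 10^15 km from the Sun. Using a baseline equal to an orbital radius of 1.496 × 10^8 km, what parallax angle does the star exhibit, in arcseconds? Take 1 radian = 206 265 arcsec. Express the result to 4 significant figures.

θ ≈ B/d = (1.496 × 10^8) / (2.280 × 10^15) = 6.5614 × 10^-8 rad.
In arcseconds: 6.5614 × 10^-8 × 206265 = 0.013534″.

0.01353 arcsec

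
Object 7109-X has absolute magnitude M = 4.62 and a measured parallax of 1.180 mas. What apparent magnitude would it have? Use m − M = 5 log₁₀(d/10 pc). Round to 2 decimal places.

m = 14.26

d = 1/p = 1/0.001180″ = 847.46 pc.
m − M = 5 log₁₀ d − 5 = 5 log₁₀(847.46) − 5 = 14.6406 − 5 = 9.6406.
m = M + (m − M) = 4.62 + 9.6406 = 14.26.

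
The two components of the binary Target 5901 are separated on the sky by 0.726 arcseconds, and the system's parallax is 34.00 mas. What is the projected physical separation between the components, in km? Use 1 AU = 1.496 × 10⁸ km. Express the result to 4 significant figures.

3.194 × 10^9 km

d = 1/p = 1/0.03400″ = 29.412 pc.
At distance d (pc), an angle of θ arcsec spans θ·d AU: s = 0.726 × 29.412 = 21.353 AU.
= 21.353 × 1.496 × 10⁸ km = 3.1944 × 10^9 km.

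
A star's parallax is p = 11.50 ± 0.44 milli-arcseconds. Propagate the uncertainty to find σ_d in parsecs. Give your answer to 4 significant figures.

d = 1/p, so σ_d = σ_p / p².
σ_d = 0.000440 / (0.01150)² = 0.000440 / 0.00013225 = 3.327 pc.

3.327 pc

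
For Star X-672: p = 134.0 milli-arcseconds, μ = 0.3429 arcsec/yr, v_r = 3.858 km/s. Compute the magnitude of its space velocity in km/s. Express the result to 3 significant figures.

d = 1/p = 1/0.1340″ = 7.4627 pc.
v_t = 4.740 μ d = 4.740 × 0.3429 × 7.4627 = 12.129 km/s.
v = √(v_r² + v_t²) = √(3.858² + 12.129²) = √161.997 = 12.728 km/s.

12.7 km/s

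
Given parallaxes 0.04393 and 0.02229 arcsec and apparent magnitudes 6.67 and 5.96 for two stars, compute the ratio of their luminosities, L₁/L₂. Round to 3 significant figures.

d₁ = 1/p₁ = 1/0.04393″ = 22.763 pc; d₂ = 1/p₂ = 1/0.02229″ = 44.863 pc.
M₁ = m₁ − 5 log₁₀ d₁ + 5 = 6.67 − 6.7861 + 5 = 4.8839.
M₂ = 5.96 − 8.2594 + 5 = 2.7006.
L₁/L₂ = 10^(0.4(M₂ − M₁)) = 10^(0.4 × (-2.1833)) = 10^(-0.87332) = 0.13387.

L₁/L₂ = 0.134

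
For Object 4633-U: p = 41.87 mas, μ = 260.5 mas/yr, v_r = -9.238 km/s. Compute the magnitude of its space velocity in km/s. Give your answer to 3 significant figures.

30.9 km/s

d = 1/p = 1/0.04187″ = 23.883 pc.
μ = 260.5 mas/yr = 0.2605 ″/yr.
v_t = 4.740 μ d = 4.740 × 0.2605 × 23.883 = 29.49 km/s.
v = √(v_r² + v_t²) = √((-9.238)² + 29.49²) = √955.001 = 30.903 km/s.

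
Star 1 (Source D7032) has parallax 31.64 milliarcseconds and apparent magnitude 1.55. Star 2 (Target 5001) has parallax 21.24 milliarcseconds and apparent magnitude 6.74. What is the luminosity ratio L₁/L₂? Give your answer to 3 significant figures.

d₁ = 1/p₁ = 1/0.03164″ = 31.606 pc; d₂ = 1/p₂ = 1/0.02124″ = 47.081 pc.
M₁ = m₁ − 5 log₁₀ d₁ + 5 = 1.55 − 7.4988 + 5 = -0.9488.
M₂ = 6.74 − 8.3642 + 5 = 3.3758.
L₁/L₂ = 10^(0.4(M₂ − M₁)) = 10^(0.4 × 4.3246) = 10^1.72984 = 53.683.

L₁/L₂ = 53.7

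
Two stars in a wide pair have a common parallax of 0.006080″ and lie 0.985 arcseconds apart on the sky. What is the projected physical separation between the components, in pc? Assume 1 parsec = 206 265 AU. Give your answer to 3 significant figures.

d = 1/p = 1/0.006080″ = 164.47 pc.
At distance d (pc), an angle of θ arcsec spans θ·d AU: s = 0.985 × 164.47 = 162 AU.
= 162 / 206265 = 0.00078540 pc.

0.000785 pc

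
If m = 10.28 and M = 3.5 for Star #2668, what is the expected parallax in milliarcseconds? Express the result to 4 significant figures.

m − M = 10.28 − 3.5 = 6.78.
d = 10^((m−M)/5 + 1) = 10^2.356 = 226.99 pc.
p = 1/d = 1/226.99 = 0.0044055 arcsec = 4.4055 mas.

4.406 mas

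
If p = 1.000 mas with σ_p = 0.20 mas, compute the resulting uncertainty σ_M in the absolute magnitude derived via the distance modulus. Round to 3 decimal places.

σ_M = 0.434 mag

M = m − 5 log₁₀ d + 5 = m + 5 log₁₀ p + 5, so ∂M/∂p = 5/(p ln 10).
σ_M = (5/ln 10) · (σ_p/p) = 2.1715 × 0.20/1.000 = 2.1715 × 0.2 = 0.4343.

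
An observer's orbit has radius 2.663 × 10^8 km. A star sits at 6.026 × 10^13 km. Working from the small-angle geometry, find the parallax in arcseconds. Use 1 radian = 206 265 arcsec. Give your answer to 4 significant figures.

θ ≈ B/d = (2.663 × 10^8) / (6.026 × 10^13) = 4.4192 × 10^-6 rad.
In arcseconds: 4.4192 × 10^-6 × 206265 = 0.91153″.

0.9115 arcsec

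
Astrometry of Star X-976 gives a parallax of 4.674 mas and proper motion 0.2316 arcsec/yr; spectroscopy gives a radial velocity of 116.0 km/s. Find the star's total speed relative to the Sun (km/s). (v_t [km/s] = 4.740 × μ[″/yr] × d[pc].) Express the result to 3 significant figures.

262 km/s

d = 1/p = 1/0.004674″ = 213.95 pc.
v_t = 4.740 μ d = 4.740 × 0.2316 × 213.95 = 234.87 km/s.
v = √(v_r² + v_t²) = √(116.0² + 234.87²) = √68619.9 = 261.95 km/s.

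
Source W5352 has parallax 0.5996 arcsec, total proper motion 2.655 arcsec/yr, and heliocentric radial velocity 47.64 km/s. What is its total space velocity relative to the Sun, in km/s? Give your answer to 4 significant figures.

d = 1/p = 1/0.5996″ = 1.6678 pc.
v_t = 4.740 μ d = 4.740 × 2.655 × 1.6678 = 20.989 km/s.
v = √(v_r² + v_t²) = √(47.64² + 20.989²) = √2710.11 = 52.059 km/s.

52.06 km/s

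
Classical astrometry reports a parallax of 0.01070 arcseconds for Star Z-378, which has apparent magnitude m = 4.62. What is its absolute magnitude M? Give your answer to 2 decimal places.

d = 1/p = 1/0.01070″ = 93.458 pc.
m − M = 5 log₁₀(93.458) − 5 = 9.8531 − 5 = 4.8531.
M = m − (m − M) = 4.62 − 4.8531 = -0.23.

M = -0.23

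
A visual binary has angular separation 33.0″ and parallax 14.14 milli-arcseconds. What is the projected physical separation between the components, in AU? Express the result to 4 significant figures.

2334 AU

d = 1/p = 1/0.01414″ = 70.721 pc.
At distance d (pc), an angle of θ arcsec spans θ·d AU: s = 33.0 × 70.721 = 2333.8 AU.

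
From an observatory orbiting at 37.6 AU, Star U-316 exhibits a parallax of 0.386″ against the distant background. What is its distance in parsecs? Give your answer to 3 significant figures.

With baseline B (in AU) and parallax p (in arcsec), d = B/p parsecs.
d = 37.6 / 0.386 = 97.409 pc.

97.4 pc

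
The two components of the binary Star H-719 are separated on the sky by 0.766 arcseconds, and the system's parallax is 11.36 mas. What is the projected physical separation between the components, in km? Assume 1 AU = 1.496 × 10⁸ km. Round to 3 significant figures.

1.01 × 10^10 km

d = 1/p = 1/0.01136″ = 88.028 pc.
At distance d (pc), an angle of θ arcsec spans θ·d AU: s = 0.766 × 88.028 = 67.429 AU.
= 67.429 × 1.496 × 10⁸ km = 1.0087 × 10^10 km.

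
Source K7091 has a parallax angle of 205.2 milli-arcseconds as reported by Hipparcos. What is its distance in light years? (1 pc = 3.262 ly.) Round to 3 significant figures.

p = 205.2 milli-arcseconds = 0.2052 arcsec.
d = 1/p = 1/0.2052 = 4.8733 pc.
In light-years: 4.8733 × 3.262 = 15.897 ly.

15.9 light years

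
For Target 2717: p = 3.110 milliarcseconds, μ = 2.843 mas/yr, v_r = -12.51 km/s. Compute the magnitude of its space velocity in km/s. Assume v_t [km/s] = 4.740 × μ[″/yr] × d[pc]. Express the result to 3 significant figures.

13.2 km/s

d = 1/p = 1/0.003110″ = 321.54 pc.
μ = 2.843 mas/yr = 0.002843 ″/yr.
v_t = 4.740 μ d = 4.740 × 0.002843 × 321.54 = 4.333 km/s.
v = √(v_r² + v_t²) = √((-12.51)² + 4.333²) = √175.275 = 13.239 km/s.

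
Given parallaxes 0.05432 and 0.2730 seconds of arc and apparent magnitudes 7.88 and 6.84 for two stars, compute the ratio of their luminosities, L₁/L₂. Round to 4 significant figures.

L₁/L₂ = 9.692

d₁ = 1/p₁ = 1/0.05432″ = 18.409 pc; d₂ = 1/p₂ = 1/0.2730″ = 3.663 pc.
M₁ = m₁ − 5 log₁₀ d₁ + 5 = 7.88 − 6.3252 + 5 = 6.5548.
M₂ = 6.84 − 2.8192 + 5 = 9.0208.
L₁/L₂ = 10^(0.4(M₂ − M₁)) = 10^(0.4 × 2.4660) = 10^0.98640 = 9.6917.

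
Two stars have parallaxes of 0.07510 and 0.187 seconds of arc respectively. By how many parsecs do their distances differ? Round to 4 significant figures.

7.968 pc

d_A = 1/0.07510″ = 13.316 pc; d_B = 1/0.1870″ = 5.3476 pc.
|d_B − d_A| = |5.3476 − 13.316| = 7.9684 pc.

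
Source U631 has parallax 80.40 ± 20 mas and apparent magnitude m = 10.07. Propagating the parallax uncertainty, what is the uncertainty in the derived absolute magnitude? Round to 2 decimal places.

M = m − 5 log₁₀ d + 5 = m + 5 log₁₀ p + 5, so ∂M/∂p = 5/(p ln 10).
σ_M = (5/ln 10) · (σ_p/p) = 2.1715 × 20/80.40 = 2.1715 × 0.24876 = 0.54018.

σ_M = 0.54 mag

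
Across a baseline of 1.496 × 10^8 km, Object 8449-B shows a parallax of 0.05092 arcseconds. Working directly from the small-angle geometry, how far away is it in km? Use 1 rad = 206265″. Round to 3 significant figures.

θ = 0.05092″ = 0.05092/206265 = 2.4687 × 10^-7 rad.
d = B/θ = (1.496 × 10^8) / (2.4687 × 10^-7) = 6.0599 × 10^14 km.

6.06 × 10^14 km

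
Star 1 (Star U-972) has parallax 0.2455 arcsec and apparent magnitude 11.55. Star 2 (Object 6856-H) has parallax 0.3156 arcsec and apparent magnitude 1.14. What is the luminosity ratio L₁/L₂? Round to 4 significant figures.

d₁ = 1/p₁ = 1/0.2455″ = 4.0733 pc; d₂ = 1/p₂ = 1/0.3156″ = 3.1686 pc.
M₁ = m₁ − 5 log₁₀ d₁ + 5 = 11.55 − 3.0497 + 5 = 13.5003.
M₂ = 1.14 − 2.5043 + 5 = 3.6357.
L₁/L₂ = 10^(0.4(M₂ − M₁)) = 10^(0.4 × (-9.8646)) = 10^(-3.94584) = 0.00011328.

L₁/L₂ = 0.0001133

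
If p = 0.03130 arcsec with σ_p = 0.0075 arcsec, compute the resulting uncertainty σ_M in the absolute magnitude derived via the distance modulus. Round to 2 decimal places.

M = m − 5 log₁₀ d + 5 = m + 5 log₁₀ p + 5, so ∂M/∂p = 5/(p ln 10).
σ_M = (5/ln 10) · (σ_p/p) = 2.1715 × 0.0075/0.03130 = 2.1715 × 0.23962 = 0.52033.

σ_M = 0.52 mag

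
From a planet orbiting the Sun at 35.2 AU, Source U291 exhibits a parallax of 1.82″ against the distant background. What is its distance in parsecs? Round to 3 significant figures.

19.3 pc

With baseline B (in AU) and parallax p (in arcsec), d = B/p parsecs.
d = 35.2 / 1.82 = 19.341 pc.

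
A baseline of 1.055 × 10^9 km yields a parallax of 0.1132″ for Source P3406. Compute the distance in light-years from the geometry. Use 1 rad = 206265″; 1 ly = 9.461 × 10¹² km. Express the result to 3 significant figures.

θ = 0.1132″ = 0.1132/206265 = 5.4881 × 10^-7 rad.
d = B/θ = (1.055 × 10^9) / (5.4881 × 10^-7) = 1.9223 × 10^15 km = (1.9223 × 10^15) / (9.461 × 10^12) ly = 203.18 ly.

203 ly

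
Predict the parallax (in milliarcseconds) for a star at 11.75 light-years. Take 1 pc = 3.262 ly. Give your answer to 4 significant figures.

277.6 mas

d = 11.75 ly ÷ 3.262 = 3.6021 pc.
p = 1/d = 1/3.6021 = 0.27762 arcsec.
= 0.27762 × 1000 = 277.62 mas.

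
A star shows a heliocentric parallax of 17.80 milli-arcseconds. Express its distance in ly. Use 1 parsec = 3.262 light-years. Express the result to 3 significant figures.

183 ly

p = 17.80 milli-arcseconds = 0.01780 arcsec.
d = 1/p = 1/0.01780 = 56.18 pc.
In light-years: 56.18 × 3.262 = 183.26 ly.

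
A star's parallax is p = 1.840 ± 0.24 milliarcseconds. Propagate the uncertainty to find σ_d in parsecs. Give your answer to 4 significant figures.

d = 1/p, so σ_d = σ_p / p².
σ_d = 0.000240 / (0.001840)² = 0.000240 / 0.0000033856 = 70.888 pc.

70.89 pc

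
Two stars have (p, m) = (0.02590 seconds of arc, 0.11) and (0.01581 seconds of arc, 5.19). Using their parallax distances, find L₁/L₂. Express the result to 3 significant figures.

L₁/L₂ = 40.1

d₁ = 1/p₁ = 1/0.02590″ = 38.61 pc; d₂ = 1/p₂ = 1/0.01581″ = 63.251 pc.
M₁ = m₁ − 5 log₁₀ d₁ + 5 = 0.11 − 7.9335 + 5 = -2.8235.
M₂ = 5.19 − 9.0053 + 5 = 1.1847.
L₁/L₂ = 10^(0.4(M₂ − M₁)) = 10^(0.4 × 4.0082) = 10^1.60328 = 40.113.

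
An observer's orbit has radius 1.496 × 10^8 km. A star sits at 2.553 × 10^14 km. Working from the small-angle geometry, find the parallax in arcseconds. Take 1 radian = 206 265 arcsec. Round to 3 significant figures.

0.121 arcsec

θ ≈ B/d = (1.496 × 10^8) / (2.553 × 10^14) = 5.8598 × 10^-7 rad.
In arcseconds: 5.8598 × 10^-7 × 206265 = 0.12087″.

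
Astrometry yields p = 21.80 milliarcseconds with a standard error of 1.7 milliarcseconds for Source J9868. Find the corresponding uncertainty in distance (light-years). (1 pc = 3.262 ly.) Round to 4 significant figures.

d = 1/p, so σ_d = σ_p / p².
σ_d = 0.00170 / (0.02180)² = 0.00170 / 0.00047524 = 3.5771 pc = 3.5771 × 3.262 ly = 11.669 ly.

11.67 ly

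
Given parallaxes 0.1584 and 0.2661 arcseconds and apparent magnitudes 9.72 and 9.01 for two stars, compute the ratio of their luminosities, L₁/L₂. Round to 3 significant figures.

L₁/L₂ = 1.47

d₁ = 1/p₁ = 1/0.1584″ = 6.3131 pc; d₂ = 1/p₂ = 1/0.2661″ = 3.758 pc.
M₁ = m₁ − 5 log₁₀ d₁ + 5 = 9.72 − 4.0012 + 5 = 10.7188.
M₂ = 9.01 − 2.8748 + 5 = 11.1352.
L₁/L₂ = 10^(0.4(M₂ − M₁)) = 10^(0.4 × 0.4164) = 10^0.16656 = 1.4674.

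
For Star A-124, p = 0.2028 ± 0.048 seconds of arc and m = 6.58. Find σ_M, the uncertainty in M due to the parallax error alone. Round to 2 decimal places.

M = m − 5 log₁₀ d + 5 = m + 5 log₁₀ p + 5, so ∂M/∂p = 5/(p ln 10).
σ_M = (5/ln 10) · (σ_p/p) = 2.1715 × 0.048/0.2028 = 2.1715 × 0.23669 = 0.51397.

σ_M = 0.51 mag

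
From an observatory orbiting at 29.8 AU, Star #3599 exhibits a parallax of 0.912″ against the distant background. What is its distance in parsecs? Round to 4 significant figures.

With baseline B (in AU) and parallax p (in arcsec), d = B/p parsecs.
d = 29.8 / 0.912 = 32.675 pc.

32.68 pc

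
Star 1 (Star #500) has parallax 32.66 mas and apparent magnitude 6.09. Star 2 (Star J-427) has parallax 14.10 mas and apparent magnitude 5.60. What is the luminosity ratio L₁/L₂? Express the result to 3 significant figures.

L₁/L₂ = 0.119

d₁ = 1/p₁ = 1/0.03266″ = 30.618 pc; d₂ = 1/p₂ = 1/0.01410″ = 70.922 pc.
M₁ = m₁ − 5 log₁₀ d₁ + 5 = 6.09 − 7.4299 + 5 = 3.6601.
M₂ = 5.60 − 9.2539 + 5 = 1.3461.
L₁/L₂ = 10^(0.4(M₂ − M₁)) = 10^(0.4 × (-2.3140)) = 10^(-0.92560) = 0.11869.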